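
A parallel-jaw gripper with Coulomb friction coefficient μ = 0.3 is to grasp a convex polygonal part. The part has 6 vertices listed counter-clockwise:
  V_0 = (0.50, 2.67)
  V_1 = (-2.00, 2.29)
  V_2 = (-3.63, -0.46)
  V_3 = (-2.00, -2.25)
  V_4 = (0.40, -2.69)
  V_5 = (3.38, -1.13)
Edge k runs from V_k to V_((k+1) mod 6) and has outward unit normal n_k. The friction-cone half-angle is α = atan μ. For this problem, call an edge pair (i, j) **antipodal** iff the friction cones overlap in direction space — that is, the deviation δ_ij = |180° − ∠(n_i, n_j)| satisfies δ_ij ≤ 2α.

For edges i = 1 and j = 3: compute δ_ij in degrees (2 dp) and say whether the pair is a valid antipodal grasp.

α = atan 0.3 = 16.70°;  2α = 33.40°
edge 1: e_1 = (-1.63, -2.75);  n_1 = (-0.8602, +0.5099)
edge 3: e_3 = (+2.40, -0.44);  n_3 = (-0.1803, -0.9836)
∠(n_1, n_3) = 110.27°
δ = |180° − 110.27°| = 69.73°
69.73° > 2α = 33.40°  →  invalid

δ = 69.73°, invalid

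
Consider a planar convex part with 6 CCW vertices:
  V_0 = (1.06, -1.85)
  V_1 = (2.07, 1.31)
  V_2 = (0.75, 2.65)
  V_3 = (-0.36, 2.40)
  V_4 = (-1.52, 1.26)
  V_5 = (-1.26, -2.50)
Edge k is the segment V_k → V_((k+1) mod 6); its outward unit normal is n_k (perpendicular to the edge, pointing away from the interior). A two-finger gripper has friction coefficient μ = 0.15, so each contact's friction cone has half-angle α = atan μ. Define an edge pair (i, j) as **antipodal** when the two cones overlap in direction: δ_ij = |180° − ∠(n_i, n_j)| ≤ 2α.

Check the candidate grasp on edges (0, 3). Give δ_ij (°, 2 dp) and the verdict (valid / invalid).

δ = 27.77°, invalid

α = atan 0.15 = 8.53°;  2α = 17.06°
edge 0: e_0 = (+1.01, +3.16);  n_0 = (+0.9525, -0.3044)
edge 3: e_3 = (-1.16, -1.14);  n_3 = (-0.7009, +0.7132)
∠(n_0, n_3) = 152.23°
δ = |180° − 152.23°| = 27.77°
27.77° > 2α = 17.06°  →  invalid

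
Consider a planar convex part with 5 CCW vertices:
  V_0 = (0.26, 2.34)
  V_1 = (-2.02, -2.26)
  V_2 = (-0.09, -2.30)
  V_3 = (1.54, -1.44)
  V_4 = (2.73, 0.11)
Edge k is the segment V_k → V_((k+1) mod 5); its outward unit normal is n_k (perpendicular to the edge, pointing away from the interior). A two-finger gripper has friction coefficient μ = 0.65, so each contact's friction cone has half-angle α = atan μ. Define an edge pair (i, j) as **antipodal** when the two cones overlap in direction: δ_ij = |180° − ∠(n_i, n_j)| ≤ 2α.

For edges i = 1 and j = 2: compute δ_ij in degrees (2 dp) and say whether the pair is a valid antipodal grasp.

δ = 151.00°, invalid

α = atan 0.65 = 33.02°;  2α = 66.05°
edge 1: e_1 = (+1.93, -0.04);  n_1 = (-0.0207, -0.9998)
edge 2: e_2 = (+1.63, +0.86);  n_2 = (+0.4666, -0.8844)
∠(n_1, n_2) = 29.00°
δ = |180° − 29.00°| = 151.00°
151.00° > 2α = 66.05°  →  invalid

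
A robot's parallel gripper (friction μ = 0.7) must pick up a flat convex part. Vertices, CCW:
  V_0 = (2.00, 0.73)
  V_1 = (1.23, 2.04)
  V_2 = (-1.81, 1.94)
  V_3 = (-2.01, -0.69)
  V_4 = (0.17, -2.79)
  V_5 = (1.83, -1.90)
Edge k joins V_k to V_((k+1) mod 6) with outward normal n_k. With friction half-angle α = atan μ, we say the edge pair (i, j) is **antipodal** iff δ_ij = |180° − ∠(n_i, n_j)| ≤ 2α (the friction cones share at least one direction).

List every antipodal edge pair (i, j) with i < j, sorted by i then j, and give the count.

count = 7; pairs: (0,2), (0,3), (1,3), (1,4), (2,4), (2,5), (3,5)

α = atan 0.7 = 34.99°;  2α = 69.98°
n_0 = (+0.8621, +0.5067)
n_1 = (-0.0329, +0.9995)
n_2 = (-0.9971, +0.0758)
n_3 = (-0.6938, -0.7202)
n_4 = (+0.4725, -0.8813)
n_5 = (+0.9979, -0.0645)
  (0,1): δ = 118.56°  ·
  (0,2): δ = 34.80°  ✓
  (0,3): δ = 15.62°  ✓
  (0,4): δ = 87.75°  ·
  (0,5): δ = 145.86°  ·
  (1,2): δ = 96.23°  ·
  (1,3): δ = 45.81°  ✓
  (1,4): δ = 26.31°  ✓
  (1,5): δ = 84.42°  ·
  (2,3): δ = 129.58°  ·
  (2,4): δ = 57.45°  ✓
  (2,5): δ = 0.65°  ✓
  (3,4): δ = 107.87°  ·
  (3,5): δ = 49.77°  ✓
  (4,5): δ = 121.90°  ·
antipodal pairs: 7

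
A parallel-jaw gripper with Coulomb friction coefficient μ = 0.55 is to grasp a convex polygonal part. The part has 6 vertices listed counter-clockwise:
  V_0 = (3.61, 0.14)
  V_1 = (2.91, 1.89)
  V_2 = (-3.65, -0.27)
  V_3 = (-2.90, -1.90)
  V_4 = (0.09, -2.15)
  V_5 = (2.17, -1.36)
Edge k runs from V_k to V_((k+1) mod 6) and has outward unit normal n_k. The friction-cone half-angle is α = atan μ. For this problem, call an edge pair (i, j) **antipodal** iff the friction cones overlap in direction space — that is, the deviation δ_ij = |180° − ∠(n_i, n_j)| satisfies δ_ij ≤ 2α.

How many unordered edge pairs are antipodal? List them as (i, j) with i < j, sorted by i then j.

count = 4; pairs: (0,2), (1,3), (1,4), (1,5)

α = atan 0.55 = 28.81°;  2α = 57.62°
n_0 = (+0.9285, +0.3714)
n_1 = (-0.3128, +0.9498)
n_2 = (-0.9084, -0.4180)
n_3 = (-0.0833, -0.9965)
n_4 = (+0.3551, -0.9348)
n_5 = (+0.7214, -0.6925)
  (0,1): δ = 93.58°  ·
  (0,2): δ = 2.91°  ✓
  (0,3): δ = 63.42°  ·
  (0,4): δ = 89.00°  ·
  (0,5): δ = 114.37°  ·
  (1,2): δ = 83.52°  ·
  (1,3): δ = 23.00°  ✓
  (1,4): δ = 2.57°  ✓
  (1,5): δ = 27.94°  ✓
  (2,3): δ = 119.49°  ·
  (2,4): δ = 93.91°  ·
  (2,5): δ = 68.54°  ·
  (3,4): δ = 154.42°  ·
  (3,5): δ = 129.05°  ·
  (4,5): δ = 154.63°  ·
antipodal pairs: 4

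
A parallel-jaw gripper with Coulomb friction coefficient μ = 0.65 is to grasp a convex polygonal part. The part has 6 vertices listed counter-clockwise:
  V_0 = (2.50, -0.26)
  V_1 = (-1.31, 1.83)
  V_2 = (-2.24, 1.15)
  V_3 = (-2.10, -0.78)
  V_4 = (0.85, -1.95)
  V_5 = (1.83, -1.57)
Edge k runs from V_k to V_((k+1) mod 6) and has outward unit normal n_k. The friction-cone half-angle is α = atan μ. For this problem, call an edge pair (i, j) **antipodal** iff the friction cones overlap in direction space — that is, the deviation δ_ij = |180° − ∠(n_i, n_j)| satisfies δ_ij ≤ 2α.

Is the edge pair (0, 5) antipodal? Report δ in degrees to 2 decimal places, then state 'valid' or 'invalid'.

δ = 91.66°, invalid

α = atan 0.65 = 33.02°;  2α = 66.05°
edge 0: e_0 = (-3.81, +2.09);  n_0 = (+0.4809, +0.8767)
edge 5: e_5 = (+0.67, +1.31);  n_5 = (+0.8903, -0.4554)
∠(n_0, n_5) = 88.34°
δ = |180° − 88.34°| = 91.66°
91.66° > 2α = 66.05°  →  invalid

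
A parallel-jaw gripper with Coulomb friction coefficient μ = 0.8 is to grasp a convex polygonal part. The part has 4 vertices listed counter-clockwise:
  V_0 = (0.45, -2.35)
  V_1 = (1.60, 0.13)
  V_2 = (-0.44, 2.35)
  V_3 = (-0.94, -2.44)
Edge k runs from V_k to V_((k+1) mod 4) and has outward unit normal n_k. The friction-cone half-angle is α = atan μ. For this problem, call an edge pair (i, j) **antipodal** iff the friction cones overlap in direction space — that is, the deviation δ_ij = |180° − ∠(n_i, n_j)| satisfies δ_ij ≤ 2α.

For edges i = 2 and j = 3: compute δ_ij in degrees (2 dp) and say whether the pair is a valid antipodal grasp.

α = atan 0.8 = 38.66°;  2α = 77.32°
edge 2: e_2 = (-0.50, -4.79);  n_2 = (-0.9946, +0.1038)
edge 3: e_3 = (+1.39, +0.09);  n_3 = (+0.0646, -0.9979)
∠(n_2, n_3) = 99.66°
δ = |180° − 99.66°| = 80.34°
80.34° > 2α = 77.32°  →  invalid

δ = 80.34°, invalid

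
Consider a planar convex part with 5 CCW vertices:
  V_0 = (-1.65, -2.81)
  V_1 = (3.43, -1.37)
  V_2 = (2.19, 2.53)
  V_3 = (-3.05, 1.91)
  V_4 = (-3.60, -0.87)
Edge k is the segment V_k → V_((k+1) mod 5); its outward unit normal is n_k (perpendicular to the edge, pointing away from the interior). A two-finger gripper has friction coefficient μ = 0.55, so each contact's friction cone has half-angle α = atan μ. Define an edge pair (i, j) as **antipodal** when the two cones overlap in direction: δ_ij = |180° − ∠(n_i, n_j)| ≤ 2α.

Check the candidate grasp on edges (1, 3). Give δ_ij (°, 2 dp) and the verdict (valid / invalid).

α = atan 0.55 = 28.81°;  2α = 57.62°
edge 1: e_1 = (-1.24, +3.90);  n_1 = (+0.9530, +0.3030)
edge 3: e_3 = (-0.55, -2.78);  n_3 = (-0.9810, +0.1941)
∠(n_1, n_3) = 151.17°
δ = |180° − 151.17°| = 28.83°
28.83° ≤ 2α = 57.62°  →  valid

δ = 28.83°, valid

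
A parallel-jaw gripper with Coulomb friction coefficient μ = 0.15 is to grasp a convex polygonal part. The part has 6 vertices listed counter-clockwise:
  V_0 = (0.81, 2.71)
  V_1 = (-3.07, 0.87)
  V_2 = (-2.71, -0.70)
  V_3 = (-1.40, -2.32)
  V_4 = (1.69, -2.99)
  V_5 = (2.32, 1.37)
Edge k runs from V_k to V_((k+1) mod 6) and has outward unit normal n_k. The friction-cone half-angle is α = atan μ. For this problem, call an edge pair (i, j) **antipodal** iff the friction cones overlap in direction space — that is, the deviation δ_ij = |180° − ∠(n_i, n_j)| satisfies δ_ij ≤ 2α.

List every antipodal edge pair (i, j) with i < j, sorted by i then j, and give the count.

α = atan 0.15 = 8.53°;  2α = 17.06°
n_0 = (-0.4285, +0.9035)
n_1 = (-0.9747, -0.2235)
n_2 = (-0.7776, -0.6288)
n_3 = (-0.2119, -0.9773)
n_4 = (+0.9897, -0.1430)
n_5 = (+0.6637, +0.7480)
  (0,1): δ = 102.46°  ·
  (0,2): δ = 76.41°  ·
  (0,3): δ = 37.61°  ·
  (0,4): δ = 56.41°  ·
  (0,5): δ = 113.04°  ·
  (1,2): δ = 153.95°  ·
  (1,3): δ = 115.15°  ·
  (1,4): δ = 21.14°  ·
  (1,5): δ = 35.50°  ·
  (2,3): δ = 141.19°  ·
  (2,4): δ = 47.18°  ·
  (2,5): δ = 9.45°  ✓
  (3,4): δ = 85.99°  ·
  (3,5): δ = 29.35°  ·
  (4,5): δ = 123.36°  ·
antipodal pairs: 1

count = 1; pairs: (2,5)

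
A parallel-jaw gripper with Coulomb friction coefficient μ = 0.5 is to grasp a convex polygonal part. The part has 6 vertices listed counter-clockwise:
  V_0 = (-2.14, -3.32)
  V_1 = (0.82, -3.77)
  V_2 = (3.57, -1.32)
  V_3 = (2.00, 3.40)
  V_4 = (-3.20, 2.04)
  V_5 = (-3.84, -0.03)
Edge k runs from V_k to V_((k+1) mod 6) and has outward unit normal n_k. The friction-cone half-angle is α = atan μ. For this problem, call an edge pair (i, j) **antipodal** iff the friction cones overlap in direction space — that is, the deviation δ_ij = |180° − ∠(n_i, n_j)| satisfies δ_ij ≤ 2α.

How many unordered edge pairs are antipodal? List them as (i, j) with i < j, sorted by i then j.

count = 5; pairs: (0,3), (1,3), (1,4), (2,4), (2,5)

α = atan 0.5 = 26.57°;  2α = 53.13°
n_0 = (-0.1503, -0.9886)
n_1 = (+0.6652, -0.7467)
n_2 = (+0.9489, +0.3156)
n_3 = (-0.2530, +0.9675)
n_4 = (-0.9554, +0.2954)
n_5 = (-0.8884, -0.4591)
  (0,1): δ = 129.66°  ·
  (0,2): δ = 62.96°  ·
  (0,3): δ = 23.30°  ✓
  (0,4): δ = 81.46°  ·
  (0,5): δ = 125.97°  ·
  (1,2): δ = 113.30°  ·
  (1,3): δ = 27.04°  ✓
  (1,4): δ = 31.12°  ✓
  (1,5): δ = 75.63°  ·
  (2,3): δ = 93.74°  ·
  (2,4): δ = 35.58°  ✓
  (2,5): δ = 8.93°  ✓
  (3,4): δ = 121.84°  ·
  (3,5): δ = 77.33°  ·
  (4,5): δ = 135.49°  ·
antipodal pairs: 5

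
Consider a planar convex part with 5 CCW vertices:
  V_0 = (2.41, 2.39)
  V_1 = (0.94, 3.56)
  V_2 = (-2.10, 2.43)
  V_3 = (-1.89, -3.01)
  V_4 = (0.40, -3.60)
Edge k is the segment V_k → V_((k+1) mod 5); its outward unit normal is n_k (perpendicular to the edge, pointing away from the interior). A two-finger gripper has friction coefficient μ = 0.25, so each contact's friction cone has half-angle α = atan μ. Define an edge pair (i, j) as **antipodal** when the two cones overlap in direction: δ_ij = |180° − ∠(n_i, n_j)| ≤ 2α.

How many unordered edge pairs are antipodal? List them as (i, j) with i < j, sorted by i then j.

count = 2; pairs: (0,3), (2,4)

α = atan 0.25 = 14.04°;  2α = 28.07°
n_0 = (+0.6227, +0.7824)
n_1 = (-0.3484, +0.9373)
n_2 = (-0.9993, -0.0386)
n_3 = (-0.2495, -0.9684)
n_4 = (+0.9480, -0.3181)
  (0,1): δ = 121.09°  ·
  (0,2): δ = 49.27°  ·
  (0,3): δ = 24.07°  ✓
  (0,4): δ = 109.97°  ·
  (1,2): δ = 108.18°  ·
  (1,3): δ = 34.84°  ·
  (1,4): δ = 51.06°  ·
  (2,3): δ = 106.66°  ·
  (2,4): δ = 20.76°  ✓
  (3,4): δ = 94.10°  ·
antipodal pairs: 2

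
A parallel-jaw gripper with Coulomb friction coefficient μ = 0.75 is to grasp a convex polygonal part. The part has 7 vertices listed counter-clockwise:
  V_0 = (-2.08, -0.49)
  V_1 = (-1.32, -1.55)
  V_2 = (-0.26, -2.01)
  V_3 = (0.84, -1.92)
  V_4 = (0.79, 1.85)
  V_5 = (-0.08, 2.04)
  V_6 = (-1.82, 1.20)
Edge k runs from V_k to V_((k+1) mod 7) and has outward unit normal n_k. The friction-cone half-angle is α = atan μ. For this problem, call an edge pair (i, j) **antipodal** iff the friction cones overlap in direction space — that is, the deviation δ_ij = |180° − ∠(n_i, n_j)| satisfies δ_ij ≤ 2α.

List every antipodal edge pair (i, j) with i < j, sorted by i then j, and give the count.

α = atan 0.75 = 36.87°;  2α = 73.74°
n_0 = (-0.8127, -0.5827)
n_1 = (-0.3981, -0.9173)
n_2 = (+0.0815, -0.9967)
n_3 = (+0.9999, +0.0133)
n_4 = (+0.2134, +0.9770)
n_5 = (-0.4347, +0.9006)
n_6 = (-0.9884, +0.1521)
  (0,1): δ = 149.10°  ·
  (0,2): δ = 120.96°  ·
  (0,3): δ = 34.88°  ✓
  (0,4): δ = 42.04°  ✓
  (0,5): δ = 80.13°  ·
  (0,6): δ = 135.61°  ·
  (1,2): δ = 151.86°  ·
  (1,3): δ = 65.78°  ✓
  (1,4): δ = 11.14°  ✓
  (1,5): δ = 49.23°  ✓
  (1,6): δ = 104.71°  ·
  (2,3): δ = 93.92°  ·
  (2,4): δ = 17.00°  ✓
  (2,5): δ = 21.09°  ✓
  (2,6): δ = 76.58°  ·
  (3,4): δ = 103.08°  ·
  (3,5): δ = 64.99°  ✓
  (3,6): δ = 9.51°  ✓
  (4,5): δ = 141.91°  ·
  (4,6): δ = 86.43°  ·
  (5,6): δ = 124.52°  ·
antipodal pairs: 9

count = 9; pairs: (0,3), (0,4), (1,3), (1,4), (1,5), (2,4), (2,5), (3,5), (3,6)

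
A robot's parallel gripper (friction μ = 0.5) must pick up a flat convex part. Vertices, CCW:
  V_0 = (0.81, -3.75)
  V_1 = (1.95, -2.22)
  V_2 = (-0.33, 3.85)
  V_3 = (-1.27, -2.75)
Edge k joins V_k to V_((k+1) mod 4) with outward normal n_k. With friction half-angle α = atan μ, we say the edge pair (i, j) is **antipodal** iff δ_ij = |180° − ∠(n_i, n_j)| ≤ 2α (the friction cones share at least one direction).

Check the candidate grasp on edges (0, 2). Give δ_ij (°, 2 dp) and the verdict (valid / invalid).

δ = 28.58°, valid

α = atan 0.5 = 26.57°;  2α = 53.13°
edge 0: e_0 = (+1.14, +1.53);  n_0 = (+0.8019, -0.5975)
edge 2: e_2 = (-0.94, -6.60);  n_2 = (-0.9900, +0.1410)
∠(n_0, n_2) = 151.42°
δ = |180° − 151.42°| = 28.58°
28.58° ≤ 2α = 53.13°  →  valid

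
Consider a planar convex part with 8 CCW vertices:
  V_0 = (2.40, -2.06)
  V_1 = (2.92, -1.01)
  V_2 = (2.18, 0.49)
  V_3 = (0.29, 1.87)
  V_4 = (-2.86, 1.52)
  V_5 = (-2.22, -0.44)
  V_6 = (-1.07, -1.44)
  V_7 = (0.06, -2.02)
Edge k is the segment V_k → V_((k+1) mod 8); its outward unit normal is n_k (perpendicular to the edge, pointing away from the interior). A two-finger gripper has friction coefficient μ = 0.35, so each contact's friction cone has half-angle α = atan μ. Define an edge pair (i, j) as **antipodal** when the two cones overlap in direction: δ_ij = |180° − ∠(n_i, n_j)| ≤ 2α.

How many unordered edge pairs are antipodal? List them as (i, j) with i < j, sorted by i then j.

α = atan 0.35 = 19.29°;  2α = 38.58°
n_0 = (+0.8961, -0.4438)
n_1 = (+0.8968, +0.4424)
n_2 = (+0.5897, +0.8076)
n_3 = (-0.1104, +0.9939)
n_4 = (-0.9506, -0.3104)
n_5 = (-0.6562, -0.7546)
n_6 = (-0.4566, -0.8897)
n_7 = (-0.0171, -0.9999)
  (0,1): δ = 127.39°  ·
  (0,2): δ = 99.79°  ·
  (0,3): δ = 57.31°  ·
  (0,4): δ = 44.43°  ·
  (0,5): δ = 75.34°  ·
  (0,6): δ = 89.18°  ·
  (0,7): δ = 115.37°  ·
  (1,2): δ = 152.39°  ·
  (1,3): δ = 109.92°  ·
  (1,4): δ = 8.18°  ✓
  (1,5): δ = 22.73°  ✓
  (1,6): δ = 36.57°  ✓
  (1,7): δ = 62.76°  ·
  (2,3): δ = 137.52°  ·
  (2,4): δ = 35.78°  ✓
  (2,5): δ = 4.87°  ✓
  (2,6): δ = 8.97°  ✓
  (2,7): δ = 35.16°  ✓
  (3,4): δ = 78.26°  ·
  (3,5): δ = 47.35°  ·
  (3,6): δ = 33.51°  ✓
  (3,7): δ = 7.32°  ✓
  (4,5): δ = 149.09°  ·
  (4,6): δ = 135.25°  ·
  (4,7): δ = 109.06°  ·
  (5,6): δ = 166.16°  ·
  (5,7): δ = 139.97°  ·
  (6,7): δ = 153.81°  ·
antipodal pairs: 9

count = 9; pairs: (1,4), (1,5), (1,6), (2,4), (2,5), (2,6), (2,7), (3,6), (3,7)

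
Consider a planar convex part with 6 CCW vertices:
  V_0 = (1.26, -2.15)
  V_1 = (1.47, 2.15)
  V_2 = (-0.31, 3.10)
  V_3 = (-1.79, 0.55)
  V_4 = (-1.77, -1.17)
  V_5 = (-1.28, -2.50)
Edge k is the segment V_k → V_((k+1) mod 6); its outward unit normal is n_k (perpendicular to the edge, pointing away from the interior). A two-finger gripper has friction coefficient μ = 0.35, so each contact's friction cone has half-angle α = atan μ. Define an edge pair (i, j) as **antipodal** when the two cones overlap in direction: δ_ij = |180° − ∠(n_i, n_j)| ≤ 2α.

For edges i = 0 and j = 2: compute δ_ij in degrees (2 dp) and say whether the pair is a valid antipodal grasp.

α = atan 0.35 = 19.29°;  2α = 38.58°
edge 0: e_0 = (+0.21, +4.30);  n_0 = (+0.9988, -0.0488)
edge 2: e_2 = (-1.48, -2.55);  n_2 = (-0.8649, +0.5020)
∠(n_0, n_2) = 152.67°
δ = |180° − 152.67°| = 27.33°
27.33° ≤ 2α = 38.58°  →  valid

δ = 27.33°, valid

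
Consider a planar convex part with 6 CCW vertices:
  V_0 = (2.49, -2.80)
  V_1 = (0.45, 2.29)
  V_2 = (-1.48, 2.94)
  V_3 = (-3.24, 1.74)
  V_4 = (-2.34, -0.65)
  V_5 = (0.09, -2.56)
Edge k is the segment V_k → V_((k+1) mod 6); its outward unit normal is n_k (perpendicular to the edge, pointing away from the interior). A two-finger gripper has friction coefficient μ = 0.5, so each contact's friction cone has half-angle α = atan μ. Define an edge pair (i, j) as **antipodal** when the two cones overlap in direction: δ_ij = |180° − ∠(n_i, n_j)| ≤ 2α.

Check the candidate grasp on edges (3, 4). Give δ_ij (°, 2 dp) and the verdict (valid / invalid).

α = atan 0.5 = 26.57°;  2α = 53.13°
edge 3: e_3 = (+0.90, -2.39);  n_3 = (-0.9358, -0.3524)
edge 4: e_4 = (+2.43, -1.91);  n_4 = (-0.6180, -0.7862)
∠(n_3, n_4) = 31.20°
δ = |180° − 31.20°| = 148.80°
148.80° > 2α = 53.13°  →  invalid

δ = 148.80°, invalid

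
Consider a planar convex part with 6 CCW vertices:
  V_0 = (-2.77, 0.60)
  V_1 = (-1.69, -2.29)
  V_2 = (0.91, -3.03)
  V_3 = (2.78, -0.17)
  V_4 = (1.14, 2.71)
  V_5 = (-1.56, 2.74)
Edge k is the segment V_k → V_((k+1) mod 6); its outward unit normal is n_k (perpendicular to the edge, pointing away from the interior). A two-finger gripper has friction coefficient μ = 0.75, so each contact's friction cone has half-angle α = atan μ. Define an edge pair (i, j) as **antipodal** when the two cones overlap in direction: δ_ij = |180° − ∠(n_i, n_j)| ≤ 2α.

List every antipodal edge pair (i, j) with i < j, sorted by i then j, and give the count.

count = 8; pairs: (0,2), (0,3), (0,4), (1,3), (1,4), (2,4), (2,5), (3,5)

α = atan 0.75 = 36.87°;  2α = 73.74°
n_0 = (-0.9367, -0.3501)
n_1 = (-0.2737, -0.9618)
n_2 = (+0.8370, -0.5472)
n_3 = (+0.8690, +0.4948)
n_4 = (+0.0111, +0.9999)
n_5 = (-0.8705, +0.4922)
  (0,1): δ = 126.38°  ·
  (0,2): δ = 53.67°  ✓
  (0,3): δ = 9.17°  ✓
  (0,4): δ = 68.87°  ✓
  (0,5): δ = 130.02°  ·
  (1,2): δ = 107.29°  ·
  (1,3): δ = 44.45°  ✓
  (1,4): δ = 15.25°  ✓
  (1,5): δ = 76.40°  ·
  (2,3): δ = 117.16°  ·
  (2,4): δ = 57.46°  ✓
  (2,5): δ = 3.69°  ✓
  (3,4): δ = 120.30°  ·
  (3,5): δ = 59.14°  ✓
  (4,5): δ = 118.85°  ·
antipodal pairs: 8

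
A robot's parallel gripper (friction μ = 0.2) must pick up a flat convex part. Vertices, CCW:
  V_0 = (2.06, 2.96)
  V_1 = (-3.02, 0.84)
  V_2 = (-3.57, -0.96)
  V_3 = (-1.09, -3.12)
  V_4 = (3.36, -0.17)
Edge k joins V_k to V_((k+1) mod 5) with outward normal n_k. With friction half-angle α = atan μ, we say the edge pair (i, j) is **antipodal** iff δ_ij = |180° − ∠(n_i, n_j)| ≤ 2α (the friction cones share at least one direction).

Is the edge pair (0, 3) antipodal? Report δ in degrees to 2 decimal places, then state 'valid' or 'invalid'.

δ = 10.89°, valid

α = atan 0.2 = 11.31°;  2α = 22.62°
edge 0: e_0 = (-5.08, -2.12);  n_0 = (-0.3851, +0.9229)
edge 3: e_3 = (+4.45, +2.95);  n_3 = (+0.5525, -0.8335)
∠(n_0, n_3) = 169.11°
δ = |180° − 169.11°| = 10.89°
10.89° ≤ 2α = 22.62°  →  valid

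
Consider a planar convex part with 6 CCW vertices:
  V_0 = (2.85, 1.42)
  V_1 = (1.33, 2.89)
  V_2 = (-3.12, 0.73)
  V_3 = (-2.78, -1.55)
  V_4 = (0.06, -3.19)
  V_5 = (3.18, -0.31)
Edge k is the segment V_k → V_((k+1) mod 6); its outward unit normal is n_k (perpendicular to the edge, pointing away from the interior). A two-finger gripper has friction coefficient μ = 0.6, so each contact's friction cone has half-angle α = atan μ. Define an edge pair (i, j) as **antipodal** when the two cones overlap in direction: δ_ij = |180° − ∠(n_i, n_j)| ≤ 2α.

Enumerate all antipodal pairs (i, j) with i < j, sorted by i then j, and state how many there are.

α = atan 0.6 = 30.96°;  2α = 61.93°
n_0 = (+0.6952, +0.7188)
n_1 = (-0.4367, +0.8996)
n_2 = (-0.9891, -0.1475)
n_3 = (-0.5001, -0.8660)
n_4 = (+0.6783, -0.7348)
n_5 = (+0.9823, +0.1874)
  (0,1): δ = 110.07°  ·
  (0,2): δ = 37.48°  ✓
  (0,3): δ = 14.04°  ✓
  (0,4): δ = 86.75°  ·
  (0,5): δ = 144.84°  ·
  (1,2): δ = 107.41°  ·
  (1,3): δ = 55.90°  ✓
  (1,4): δ = 16.82°  ✓
  (1,5): δ = 74.91°  ·
  (2,3): δ = 128.49°  ·
  (2,4): δ = 55.77°  ✓
  (2,5): δ = 2.32°  ✓
  (3,4): δ = 107.29°  ·
  (3,5): δ = 49.20°  ✓
  (4,5): δ = 121.91°  ·
antipodal pairs: 7

count = 7; pairs: (0,2), (0,3), (1,3), (1,4), (2,4), (2,5), (3,5)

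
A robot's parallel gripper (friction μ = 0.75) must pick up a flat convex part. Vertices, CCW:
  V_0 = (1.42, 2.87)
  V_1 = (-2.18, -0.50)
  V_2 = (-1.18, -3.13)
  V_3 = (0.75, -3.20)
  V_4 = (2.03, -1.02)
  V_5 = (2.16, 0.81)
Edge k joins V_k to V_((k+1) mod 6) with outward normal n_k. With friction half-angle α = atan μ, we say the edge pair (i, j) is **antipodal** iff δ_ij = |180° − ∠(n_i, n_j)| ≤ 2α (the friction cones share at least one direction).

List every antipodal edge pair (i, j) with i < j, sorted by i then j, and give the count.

count = 8; pairs: (0,2), (0,3), (0,4), (0,5), (1,3), (1,4), (1,5), (2,5)

α = atan 0.75 = 36.87°;  2α = 73.74°
n_0 = (-0.6834, +0.7300)
n_1 = (-0.9347, -0.3554)
n_2 = (-0.0362, -0.9993)
n_3 = (+0.8623, -0.5063)
n_4 = (+0.9975, -0.0709)
n_5 = (+0.9411, +0.3381)
  (0,1): δ = 112.29°  ·
  (0,2): δ = 45.19°  ✓
  (0,3): δ = 16.47°  ✓
  (0,4): δ = 42.83°  ✓
  (0,5): δ = 66.65°  ✓
  (1,2): δ = 112.90°  ·
  (1,3): δ = 51.24°  ✓
  (1,4): δ = 24.88°  ✓
  (1,5): δ = 1.06°  ✓
  (2,3): δ = 118.34°  ·
  (2,4): δ = 91.99°  ·
  (2,5): δ = 68.16°  ✓
  (3,4): δ = 153.64°  ·
  (3,5): δ = 129.82°  ·
  (4,5): δ = 156.18°  ·
antipodal pairs: 8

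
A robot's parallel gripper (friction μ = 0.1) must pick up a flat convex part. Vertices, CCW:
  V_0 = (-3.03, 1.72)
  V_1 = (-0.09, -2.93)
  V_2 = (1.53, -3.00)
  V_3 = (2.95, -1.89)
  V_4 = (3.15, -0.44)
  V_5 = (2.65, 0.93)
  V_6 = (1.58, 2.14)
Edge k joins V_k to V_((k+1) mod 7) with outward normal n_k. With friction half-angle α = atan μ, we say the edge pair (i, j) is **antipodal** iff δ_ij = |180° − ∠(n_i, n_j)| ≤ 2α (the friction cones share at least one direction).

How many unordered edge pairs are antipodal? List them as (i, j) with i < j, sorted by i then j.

α = atan 0.1 = 5.71°;  2α = 11.42°
n_0 = (-0.8452, -0.5344)
n_1 = (-0.0432, -0.9991)
n_2 = (+0.6159, -0.7879)
n_3 = (+0.9906, -0.1366)
n_4 = (+0.9394, +0.3428)
n_5 = (+0.7491, +0.6624)
n_6 = (-0.0907, +0.9959)
  (0,1): δ = 124.78°  ·
  (0,2): δ = 84.29°  ·
  (0,3): δ = 40.16°  ·
  (0,4): δ = 12.25°  ·
  (0,5): δ = 9.18°  ✓
  (0,6): δ = 62.90°  ·
  (1,2): δ = 139.51°  ·
  (1,3): δ = 95.38°  ·
  (1,4): δ = 67.48°  ·
  (1,5): δ = 46.04°  ·
  (1,6): δ = 7.68°  ✓
  (2,3): δ = 135.87°  ·
  (2,4): δ = 107.96°  ·
  (2,5): δ = 86.53°  ·
  (2,6): δ = 32.81°  ·
  (3,4): δ = 152.10°  ·
  (3,5): δ = 130.66°  ·
  (3,6): δ = 76.94°  ·
  (4,5): δ = 158.56°  ·
  (4,6): δ = 104.84°  ·
  (5,6): δ = 126.28°  ·
antipodal pairs: 2

count = 2; pairs: (0,5), (1,6)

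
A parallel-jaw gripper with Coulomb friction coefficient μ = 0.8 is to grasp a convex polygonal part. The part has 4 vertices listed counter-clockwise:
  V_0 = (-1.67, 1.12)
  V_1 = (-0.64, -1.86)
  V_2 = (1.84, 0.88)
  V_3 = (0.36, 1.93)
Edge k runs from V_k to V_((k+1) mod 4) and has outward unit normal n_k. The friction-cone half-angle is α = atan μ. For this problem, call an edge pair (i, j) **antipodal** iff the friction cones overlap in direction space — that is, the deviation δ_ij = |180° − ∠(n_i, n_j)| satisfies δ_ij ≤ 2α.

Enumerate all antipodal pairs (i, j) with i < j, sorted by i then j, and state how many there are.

count = 3; pairs: (0,1), (0,2), (1,3)

α = atan 0.8 = 38.66°;  2α = 77.32°
n_0 = (-0.9451, -0.3267)
n_1 = (+0.7414, -0.6711)
n_2 = (+0.5786, +0.8156)
n_3 = (-0.3706, +0.9288)
  (0,1): δ = 61.22°  ✓
  (0,2): δ = 35.58°  ✓
  (0,3): δ = 92.69°  ·
  (1,2): δ = 83.21°  ·
  (1,3): δ = 26.10°  ✓
  (2,3): δ = 122.89°  ·
antipodal pairs: 3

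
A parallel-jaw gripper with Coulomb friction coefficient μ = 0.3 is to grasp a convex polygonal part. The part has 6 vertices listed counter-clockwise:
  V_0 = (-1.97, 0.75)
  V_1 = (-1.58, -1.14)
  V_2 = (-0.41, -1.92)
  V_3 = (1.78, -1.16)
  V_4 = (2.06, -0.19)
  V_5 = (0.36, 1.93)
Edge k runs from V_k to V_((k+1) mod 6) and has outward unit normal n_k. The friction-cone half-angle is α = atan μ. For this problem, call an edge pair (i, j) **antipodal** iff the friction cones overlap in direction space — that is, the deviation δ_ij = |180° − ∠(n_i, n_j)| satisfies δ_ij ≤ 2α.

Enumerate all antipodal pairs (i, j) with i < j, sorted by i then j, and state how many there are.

α = atan 0.3 = 16.70°;  2α = 33.40°
n_0 = (-0.9794, -0.2021)
n_1 = (-0.5547, -0.8321)
n_2 = (+0.3279, -0.9447)
n_3 = (+0.9608, -0.2773)
n_4 = (+0.7802, +0.6256)
n_5 = (-0.4518, +0.8921)
  (0,1): δ = 135.35°  ·
  (0,2): δ = 82.52°  ·
  (0,3): δ = 27.76°  ✓
  (0,4): δ = 27.07°  ✓
  (0,5): δ = 105.20°  ·
  (1,2): δ = 127.17°  ·
  (1,3): δ = 72.41°  ·
  (1,4): δ = 17.58°  ✓
  (1,5): δ = 60.55°  ·
  (2,3): δ = 125.24°  ·
  (2,4): δ = 70.41°  ·
  (2,5): δ = 7.72°  ✓
  (3,4): δ = 125.17°  ·
  (3,5): δ = 47.04°  ·
  (4,5): δ = 101.87°  ·
antipodal pairs: 4

count = 4; pairs: (0,3), (0,4), (1,4), (2,5)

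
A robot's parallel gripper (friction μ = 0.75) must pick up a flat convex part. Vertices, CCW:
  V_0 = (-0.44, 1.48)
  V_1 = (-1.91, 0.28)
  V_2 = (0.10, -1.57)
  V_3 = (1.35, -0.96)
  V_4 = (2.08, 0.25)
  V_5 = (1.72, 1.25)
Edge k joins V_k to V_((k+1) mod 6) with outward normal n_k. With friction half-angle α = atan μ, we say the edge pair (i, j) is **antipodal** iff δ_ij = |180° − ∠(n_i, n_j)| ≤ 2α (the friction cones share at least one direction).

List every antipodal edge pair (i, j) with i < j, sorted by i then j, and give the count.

count = 7; pairs: (0,2), (0,3), (0,4), (1,4), (1,5), (2,5), (3,5)

α = atan 0.75 = 36.87°;  2α = 73.74°
n_0 = (-0.6324, +0.7747)
n_1 = (-0.6772, -0.7358)
n_2 = (+0.4386, -0.8987)
n_3 = (+0.8562, -0.5166)
n_4 = (+0.9409, +0.3387)
n_5 = (+0.1059, +0.9944)
  (0,1): δ = 81.85°  ·
  (0,2): δ = 13.21°  ✓
  (0,3): δ = 19.67°  ✓
  (0,4): δ = 70.57°  ✓
  (0,5): δ = 134.70°  ·
  (1,2): δ = 111.36°  ·
  (1,3): δ = 78.48°  ·
  (1,4): δ = 27.57°  ✓
  (1,5): δ = 36.55°  ✓
  (2,3): δ = 147.12°  ·
  (2,4): δ = 96.21°  ·
  (2,5): δ = 32.09°  ✓
  (3,4): δ = 129.10°  ·
  (3,5): δ = 64.98°  ✓
  (4,5): δ = 115.88°  ·
antipodal pairs: 7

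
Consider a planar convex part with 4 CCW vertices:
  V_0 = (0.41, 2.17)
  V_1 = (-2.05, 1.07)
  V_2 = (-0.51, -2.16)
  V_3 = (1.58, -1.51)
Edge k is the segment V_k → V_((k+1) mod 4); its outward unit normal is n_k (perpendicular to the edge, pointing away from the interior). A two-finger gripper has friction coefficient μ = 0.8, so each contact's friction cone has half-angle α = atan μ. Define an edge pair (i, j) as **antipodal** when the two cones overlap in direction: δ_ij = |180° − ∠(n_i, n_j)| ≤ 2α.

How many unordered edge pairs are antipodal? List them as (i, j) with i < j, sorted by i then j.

α = atan 0.8 = 38.66°;  2α = 77.32°
n_0 = (-0.4082, +0.9129)
n_1 = (-0.9027, -0.4304)
n_2 = (+0.2970, -0.9549)
n_3 = (+0.9530, +0.3030)
  (0,1): δ = 88.60°  ·
  (0,2): δ = 6.82°  ✓
  (0,3): δ = 83.55°  ·
  (1,2): δ = 98.21°  ·
  (1,3): δ = 7.85°  ✓
  (2,3): δ = 89.64°  ·
antipodal pairs: 2

count = 2; pairs: (0,2), (1,3)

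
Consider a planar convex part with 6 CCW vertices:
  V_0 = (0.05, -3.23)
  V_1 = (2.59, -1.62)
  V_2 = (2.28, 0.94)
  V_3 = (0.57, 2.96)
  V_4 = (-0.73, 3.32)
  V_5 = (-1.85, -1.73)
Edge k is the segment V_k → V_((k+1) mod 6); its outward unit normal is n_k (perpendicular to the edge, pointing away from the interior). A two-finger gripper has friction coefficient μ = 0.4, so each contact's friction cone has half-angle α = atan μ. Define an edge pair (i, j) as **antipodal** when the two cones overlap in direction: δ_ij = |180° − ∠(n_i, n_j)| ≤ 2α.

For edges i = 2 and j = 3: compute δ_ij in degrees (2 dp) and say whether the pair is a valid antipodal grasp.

α = atan 0.4 = 21.80°;  2α = 43.60°
edge 2: e_2 = (-1.71, +2.02);  n_2 = (+0.7632, +0.6461)
edge 3: e_3 = (-1.30, +0.36);  n_3 = (+0.2669, +0.9637)
∠(n_2, n_3) = 34.27°
δ = |180° − 34.27°| = 145.73°
145.73° > 2α = 43.60°  →  invalid

δ = 145.73°, invalid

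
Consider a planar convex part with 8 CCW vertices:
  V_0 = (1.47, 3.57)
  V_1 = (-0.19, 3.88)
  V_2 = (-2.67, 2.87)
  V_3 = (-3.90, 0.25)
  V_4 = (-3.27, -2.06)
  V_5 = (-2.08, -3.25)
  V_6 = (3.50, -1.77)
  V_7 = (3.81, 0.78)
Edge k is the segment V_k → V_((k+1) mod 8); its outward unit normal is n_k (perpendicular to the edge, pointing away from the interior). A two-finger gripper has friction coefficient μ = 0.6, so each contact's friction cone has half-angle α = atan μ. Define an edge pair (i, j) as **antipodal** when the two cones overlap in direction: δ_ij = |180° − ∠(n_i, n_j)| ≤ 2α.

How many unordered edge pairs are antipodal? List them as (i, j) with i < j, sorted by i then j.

α = atan 0.6 = 30.96°;  2α = 61.93°
n_0 = (+0.1836, +0.9830)
n_1 = (-0.3772, +0.9261)
n_2 = (-0.9052, +0.4250)
n_3 = (-0.9648, -0.2631)
n_4 = (-0.7071, -0.7071)
n_5 = (+0.2564, -0.9666)
n_6 = (+0.9927, -0.1207)
n_7 = (+0.7662, +0.6426)
  (0,1): δ = 147.26°  ·
  (0,2): δ = 104.57°  ·
  (0,3): δ = 64.17°  ·
  (0,4): δ = 34.42°  ✓
  (0,5): δ = 25.43°  ✓
  (0,6): δ = 93.65°  ·
  (0,7): δ = 140.56°  ·
  (1,2): δ = 137.31°  ·
  (1,3): δ = 96.90°  ·
  (1,4): δ = 67.16°  ·
  (1,5): δ = 7.30°  ✓
  (1,6): δ = 60.91°  ✓
  (1,7): δ = 107.83°  ·
  (2,3): δ = 139.60°  ·
  (2,4): δ = 109.85°  ·
  (2,5): δ = 50.00°  ✓
  (2,6): δ = 18.22°  ✓
  (2,7): δ = 65.14°  ·
  (3,4): δ = 150.26°  ·
  (3,5): δ = 90.40°  ·
  (3,6): δ = 22.19°  ✓
  (3,7): δ = 24.73°  ✓
  (4,5): δ = 120.15°  ·
  (4,6): δ = 51.93°  ✓
  (4,7): δ = 5.01°  ✓
  (5,6): δ = 111.79°  ·
  (5,7): δ = 64.87°  ·
  (6,7): δ = 133.08°  ·
antipodal pairs: 10

count = 10; pairs: (0,4), (0,5), (1,5), (1,6), (2,5), (2,6), (3,6), (3,7), (4,6), (4,7)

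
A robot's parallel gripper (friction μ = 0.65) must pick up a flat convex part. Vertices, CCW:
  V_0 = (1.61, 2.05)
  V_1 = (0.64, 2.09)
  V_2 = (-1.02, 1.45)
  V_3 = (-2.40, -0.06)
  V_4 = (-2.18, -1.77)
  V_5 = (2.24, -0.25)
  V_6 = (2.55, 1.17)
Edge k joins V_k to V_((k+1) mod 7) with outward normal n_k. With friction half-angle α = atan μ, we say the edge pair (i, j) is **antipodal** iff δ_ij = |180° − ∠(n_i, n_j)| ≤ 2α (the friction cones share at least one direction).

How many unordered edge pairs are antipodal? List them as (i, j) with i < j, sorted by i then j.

count = 8; pairs: (0,4), (1,4), (1,5), (2,4), (2,5), (3,5), (3,6), (4,6)

α = atan 0.65 = 33.02°;  2α = 66.05°
n_0 = (+0.0412, +0.9992)
n_1 = (-0.3597, +0.9331)
n_2 = (-0.7382, +0.6746)
n_3 = (-0.9918, -0.1276)
n_4 = (+0.3252, -0.9456)
n_5 = (+0.9770, -0.2133)
n_6 = (+0.6834, +0.7300)
  (0,1): δ = 156.55°  ·
  (0,2): δ = 130.06°  ·
  (0,3): δ = 80.31°  ·
  (0,4): δ = 21.34°  ✓
  (0,5): δ = 80.05°  ·
  (0,6): δ = 139.25°  ·
  (1,2): δ = 153.51°  ·
  (1,3): δ = 103.75°  ·
  (1,4): δ = 2.11°  ✓
  (1,5): δ = 56.60°  ✓
  (1,6): δ = 115.80°  ·
  (2,3): δ = 130.24°  ·
  (2,4): δ = 28.60°  ✓
  (2,5): δ = 30.11°  ✓
  (2,6): δ = 89.31°  ·
  (3,4): δ = 78.35°  ·
  (3,5): δ = 19.65°  ✓
  (3,6): δ = 39.56°  ✓
  (4,5): δ = 121.29°  ·
  (4,6): δ = 62.09°  ✓
  (5,6): δ = 120.80°  ·
antipodal pairs: 8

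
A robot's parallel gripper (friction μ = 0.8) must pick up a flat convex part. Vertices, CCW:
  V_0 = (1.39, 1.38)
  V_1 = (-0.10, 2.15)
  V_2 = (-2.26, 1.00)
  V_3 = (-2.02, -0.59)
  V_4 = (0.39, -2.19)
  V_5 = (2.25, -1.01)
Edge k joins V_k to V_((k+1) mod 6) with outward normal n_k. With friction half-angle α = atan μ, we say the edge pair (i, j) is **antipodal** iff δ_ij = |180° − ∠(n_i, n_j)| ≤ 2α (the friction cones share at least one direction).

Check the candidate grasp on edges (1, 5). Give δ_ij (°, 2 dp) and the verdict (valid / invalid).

δ = 81.76°, invalid

α = atan 0.8 = 38.66°;  2α = 77.32°
edge 1: e_1 = (-2.16, -1.15);  n_1 = (-0.4700, +0.8827)
edge 5: e_5 = (-0.86, +2.39);  n_5 = (+0.9409, +0.3386)
∠(n_1, n_5) = 98.24°
δ = |180° − 98.24°| = 81.76°
81.76° > 2α = 77.32°  →  invalid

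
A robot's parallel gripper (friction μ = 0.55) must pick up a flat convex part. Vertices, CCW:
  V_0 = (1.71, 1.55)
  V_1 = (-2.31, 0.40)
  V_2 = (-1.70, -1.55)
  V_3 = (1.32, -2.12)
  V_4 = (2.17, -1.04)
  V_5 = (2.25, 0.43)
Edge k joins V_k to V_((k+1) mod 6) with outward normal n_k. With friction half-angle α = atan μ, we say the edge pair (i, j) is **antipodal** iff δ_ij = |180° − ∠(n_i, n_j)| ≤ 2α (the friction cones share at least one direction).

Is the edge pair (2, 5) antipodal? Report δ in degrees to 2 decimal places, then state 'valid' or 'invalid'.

α = atan 0.55 = 28.81°;  2α = 57.62°
edge 2: e_2 = (+3.02, -0.57);  n_2 = (-0.1855, -0.9827)
edge 5: e_5 = (-0.54, +1.12);  n_5 = (+0.9008, +0.4343)
∠(n_2, n_5) = 126.43°
δ = |180° − 126.43°| = 53.57°
53.57° ≤ 2α = 57.62°  →  valid

δ = 53.57°, valid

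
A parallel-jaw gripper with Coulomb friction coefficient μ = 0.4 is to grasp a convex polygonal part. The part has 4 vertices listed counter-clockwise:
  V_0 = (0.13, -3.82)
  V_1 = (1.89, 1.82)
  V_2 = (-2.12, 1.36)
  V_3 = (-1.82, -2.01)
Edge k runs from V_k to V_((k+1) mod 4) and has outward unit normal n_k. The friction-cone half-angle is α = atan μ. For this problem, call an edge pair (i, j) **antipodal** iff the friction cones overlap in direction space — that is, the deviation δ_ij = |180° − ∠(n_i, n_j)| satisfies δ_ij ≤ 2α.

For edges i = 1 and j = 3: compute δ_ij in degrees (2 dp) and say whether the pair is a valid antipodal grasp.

α = atan 0.4 = 21.80°;  2α = 43.60°
edge 1: e_1 = (-4.01, -0.46);  n_1 = (-0.1140, +0.9935)
edge 3: e_3 = (+1.95, -1.81);  n_3 = (-0.6803, -0.7329)
∠(n_1, n_3) = 130.59°
δ = |180° − 130.59°| = 49.41°
49.41° > 2α = 43.60°  →  invalid

δ = 49.41°, invalid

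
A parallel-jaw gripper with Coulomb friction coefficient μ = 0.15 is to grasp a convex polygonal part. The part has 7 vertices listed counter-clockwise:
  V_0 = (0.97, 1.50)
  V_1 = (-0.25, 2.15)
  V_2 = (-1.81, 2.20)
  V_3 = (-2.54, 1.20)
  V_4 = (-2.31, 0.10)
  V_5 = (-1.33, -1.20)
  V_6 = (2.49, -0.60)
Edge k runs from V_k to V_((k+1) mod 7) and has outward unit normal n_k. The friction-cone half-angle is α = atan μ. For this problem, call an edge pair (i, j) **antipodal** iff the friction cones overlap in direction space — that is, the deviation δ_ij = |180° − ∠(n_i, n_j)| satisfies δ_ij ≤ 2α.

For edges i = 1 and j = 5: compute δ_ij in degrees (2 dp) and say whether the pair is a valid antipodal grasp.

α = atan 0.15 = 8.53°;  2α = 17.06°
edge 1: e_1 = (-1.56, +0.05);  n_1 = (+0.0320, +0.9995)
edge 5: e_5 = (+3.82, +0.60);  n_5 = (+0.1552, -0.9879)
∠(n_1, n_5) = 169.24°
δ = |180° − 169.24°| = 10.76°
10.76° ≤ 2α = 17.06°  →  valid

δ = 10.76°, valid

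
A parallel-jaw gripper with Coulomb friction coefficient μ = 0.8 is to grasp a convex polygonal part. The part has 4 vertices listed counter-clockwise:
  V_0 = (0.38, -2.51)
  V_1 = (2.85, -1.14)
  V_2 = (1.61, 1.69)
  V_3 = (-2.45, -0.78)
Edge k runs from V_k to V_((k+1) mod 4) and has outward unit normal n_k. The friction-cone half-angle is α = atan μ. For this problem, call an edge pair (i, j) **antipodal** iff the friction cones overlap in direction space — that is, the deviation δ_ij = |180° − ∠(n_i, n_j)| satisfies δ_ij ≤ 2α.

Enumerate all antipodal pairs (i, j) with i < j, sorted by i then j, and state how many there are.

count = 3; pairs: (0,2), (1,3), (2,3)

α = atan 0.8 = 38.66°;  2α = 77.32°
n_0 = (+0.4850, -0.8745)
n_1 = (+0.9159, +0.4013)
n_2 = (-0.5197, +0.8543)
n_3 = (-0.5216, -0.8532)
  (0,1): δ = 95.35°  ·
  (0,2): δ = 2.30°  ✓
  (0,3): δ = 119.55°  ·
  (1,2): δ = 82.35°  ·
  (1,3): δ = 34.90°  ✓
  (2,3): δ = 62.75°  ✓
antipodal pairs: 3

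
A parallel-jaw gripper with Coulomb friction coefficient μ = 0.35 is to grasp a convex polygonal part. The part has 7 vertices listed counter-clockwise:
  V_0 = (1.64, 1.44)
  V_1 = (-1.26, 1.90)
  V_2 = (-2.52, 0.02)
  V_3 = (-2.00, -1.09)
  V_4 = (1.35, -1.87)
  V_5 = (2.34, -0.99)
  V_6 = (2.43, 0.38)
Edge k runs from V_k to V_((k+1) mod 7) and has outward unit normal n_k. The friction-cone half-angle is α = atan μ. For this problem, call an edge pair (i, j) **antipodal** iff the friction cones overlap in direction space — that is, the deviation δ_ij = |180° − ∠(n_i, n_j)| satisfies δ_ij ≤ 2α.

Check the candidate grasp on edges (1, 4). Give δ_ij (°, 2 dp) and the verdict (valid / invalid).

δ = 14.54°, valid

α = atan 0.35 = 19.29°;  2α = 38.58°
edge 1: e_1 = (-1.26, -1.88);  n_1 = (-0.8307, +0.5567)
edge 4: e_4 = (+0.99, +0.88);  n_4 = (+0.6644, -0.7474)
∠(n_1, n_4) = 165.46°
δ = |180° − 165.46°| = 14.54°
14.54° ≤ 2α = 38.58°  →  valid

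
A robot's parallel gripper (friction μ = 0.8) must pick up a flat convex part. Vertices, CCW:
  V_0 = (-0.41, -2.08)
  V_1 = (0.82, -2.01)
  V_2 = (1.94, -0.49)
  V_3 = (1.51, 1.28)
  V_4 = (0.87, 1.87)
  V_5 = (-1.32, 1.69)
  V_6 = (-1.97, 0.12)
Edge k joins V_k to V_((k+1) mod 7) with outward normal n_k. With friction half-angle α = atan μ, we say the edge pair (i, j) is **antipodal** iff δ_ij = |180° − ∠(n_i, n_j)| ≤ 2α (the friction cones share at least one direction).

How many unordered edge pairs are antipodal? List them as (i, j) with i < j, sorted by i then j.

α = atan 0.8 = 38.66°;  2α = 77.32°
n_0 = (+0.0568, -0.9984)
n_1 = (+0.8051, -0.5932)
n_2 = (+0.9717, +0.2361)
n_3 = (+0.6778, +0.7352)
n_4 = (-0.0819, +0.9966)
n_5 = (-0.9239, +0.3825)
n_6 = (-0.8157, -0.5784)
  (0,1): δ = 129.64°  ·
  (0,2): δ = 79.60°  ·
  (0,3): δ = 45.93°  ✓
  (0,4): δ = 1.44°  ✓
  (0,5): δ = 64.25°  ✓
  (0,6): δ = 122.08°  ·
  (1,2): δ = 129.96°  ·
  (1,3): δ = 96.29°  ·
  (1,4): δ = 48.92°  ✓
  (1,5): δ = 13.89°  ✓
  (1,6): δ = 71.72°  ✓
  (2,3): δ = 146.33°  ·
  (2,4): δ = 98.96°  ·
  (2,5): δ = 36.14°  ✓
  (2,6): δ = 21.69°  ✓
  (3,4): δ = 132.63°  ·
  (3,5): δ = 69.82°  ✓
  (3,6): δ = 11.99°  ✓
  (4,5): δ = 117.19°  ·
  (4,6): δ = 59.36°  ✓
  (5,6): δ = 122.17°  ·
antipodal pairs: 11

count = 11; pairs: (0,3), (0,4), (0,5), (1,4), (1,5), (1,6), (2,5), (2,6), (3,5), (3,6), (4,6)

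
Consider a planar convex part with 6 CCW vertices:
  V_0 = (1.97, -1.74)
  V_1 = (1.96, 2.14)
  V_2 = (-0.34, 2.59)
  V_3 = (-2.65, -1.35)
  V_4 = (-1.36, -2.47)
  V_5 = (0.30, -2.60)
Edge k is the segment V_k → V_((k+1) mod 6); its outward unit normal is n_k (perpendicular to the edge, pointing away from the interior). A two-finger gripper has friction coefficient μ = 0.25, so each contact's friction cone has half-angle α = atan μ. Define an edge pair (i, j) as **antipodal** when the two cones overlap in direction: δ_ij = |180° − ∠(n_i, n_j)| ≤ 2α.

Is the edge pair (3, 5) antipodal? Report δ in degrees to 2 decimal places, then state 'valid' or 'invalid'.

α = atan 0.25 = 14.04°;  2α = 28.07°
edge 3: e_3 = (+1.29, -1.12);  n_3 = (-0.6556, -0.7551)
edge 5: e_5 = (+1.67, +0.86);  n_5 = (+0.4578, -0.8890)
∠(n_3, n_5) = 68.21°
δ = |180° − 68.21°| = 111.79°
111.79° > 2α = 28.07°  →  invalid

δ = 111.79°, invalid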